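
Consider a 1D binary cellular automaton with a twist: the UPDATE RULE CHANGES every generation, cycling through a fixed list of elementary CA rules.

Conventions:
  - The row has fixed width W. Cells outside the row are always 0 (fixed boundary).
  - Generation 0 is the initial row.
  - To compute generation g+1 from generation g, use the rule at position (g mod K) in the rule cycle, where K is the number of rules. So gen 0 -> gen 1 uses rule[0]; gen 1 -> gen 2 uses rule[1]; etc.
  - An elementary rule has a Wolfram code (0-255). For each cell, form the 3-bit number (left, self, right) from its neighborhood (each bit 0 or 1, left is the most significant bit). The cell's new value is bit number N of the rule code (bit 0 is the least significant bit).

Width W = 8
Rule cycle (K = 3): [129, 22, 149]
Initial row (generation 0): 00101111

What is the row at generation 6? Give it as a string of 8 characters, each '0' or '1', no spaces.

Gen 0: 00101111
Gen 1 (rule 129): 10000110
Gen 2 (rule 22): 11001001
Gen 3 (rule 149): 00101101
Gen 4 (rule 129): 10000000
Gen 5 (rule 22): 11000000
Gen 6 (rule 149): 00111111

Answer: 00111111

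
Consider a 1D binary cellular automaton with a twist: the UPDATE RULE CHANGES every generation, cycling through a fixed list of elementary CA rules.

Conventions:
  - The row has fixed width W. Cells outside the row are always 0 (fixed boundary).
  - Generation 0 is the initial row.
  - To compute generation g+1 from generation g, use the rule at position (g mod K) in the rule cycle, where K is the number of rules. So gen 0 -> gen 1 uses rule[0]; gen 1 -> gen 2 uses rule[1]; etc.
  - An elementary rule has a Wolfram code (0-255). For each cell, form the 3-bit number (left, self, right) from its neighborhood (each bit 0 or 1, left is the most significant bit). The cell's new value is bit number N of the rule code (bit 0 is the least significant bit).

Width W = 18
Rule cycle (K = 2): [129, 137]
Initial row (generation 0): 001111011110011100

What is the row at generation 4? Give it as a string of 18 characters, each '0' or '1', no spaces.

Gen 0: 001111011110011100
Gen 1 (rule 129): 100110001100001001
Gen 2 (rule 137): 000100101001100000
Gen 3 (rule 129): 110000000000001111
Gen 4 (rule 137): 100111111111101110

Answer: 100111111111101110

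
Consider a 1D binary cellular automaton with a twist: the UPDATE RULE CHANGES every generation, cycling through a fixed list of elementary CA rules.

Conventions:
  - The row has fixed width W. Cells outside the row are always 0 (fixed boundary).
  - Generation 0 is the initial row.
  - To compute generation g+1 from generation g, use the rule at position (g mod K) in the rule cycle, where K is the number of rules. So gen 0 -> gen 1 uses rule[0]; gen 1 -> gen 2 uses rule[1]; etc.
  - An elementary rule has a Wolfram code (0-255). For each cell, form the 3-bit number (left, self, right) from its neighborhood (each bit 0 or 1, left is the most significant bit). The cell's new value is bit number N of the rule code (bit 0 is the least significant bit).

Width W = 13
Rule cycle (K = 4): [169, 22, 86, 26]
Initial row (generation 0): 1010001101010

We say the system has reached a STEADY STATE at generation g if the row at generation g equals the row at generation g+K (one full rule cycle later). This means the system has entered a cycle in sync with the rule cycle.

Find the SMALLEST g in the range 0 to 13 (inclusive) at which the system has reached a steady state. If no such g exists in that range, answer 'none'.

Gen 0: 1010001101010
Gen 1 (rule 169): 0100101010100
Gen 2 (rule 22): 1111101010110
Gen 3 (rule 86): 0000101010011
Gen 4 (rule 26): 0001000001110
Gen 5 (rule 169): 1100011101100
Gen 6 (rule 22): 0010100000010
Gen 7 (rule 86): 0110110000111
Gen 8 (rule 26): 1100101001100
Gen 9 (rule 169): 1000010001001
Gen 10 (rule 22): 1100111011111
Gen 11 (rule 86): 0111001000001
Gen 12 (rule 26): 1100110100010
Gen 13 (rule 169): 1000101001000
Gen 14 (rule 22): 1101101111100
Gen 15 (rule 86): 0100100000110
Gen 16 (rule 26): 1011010001101
Gen 17 (rule 169): 0110100101010

Answer: none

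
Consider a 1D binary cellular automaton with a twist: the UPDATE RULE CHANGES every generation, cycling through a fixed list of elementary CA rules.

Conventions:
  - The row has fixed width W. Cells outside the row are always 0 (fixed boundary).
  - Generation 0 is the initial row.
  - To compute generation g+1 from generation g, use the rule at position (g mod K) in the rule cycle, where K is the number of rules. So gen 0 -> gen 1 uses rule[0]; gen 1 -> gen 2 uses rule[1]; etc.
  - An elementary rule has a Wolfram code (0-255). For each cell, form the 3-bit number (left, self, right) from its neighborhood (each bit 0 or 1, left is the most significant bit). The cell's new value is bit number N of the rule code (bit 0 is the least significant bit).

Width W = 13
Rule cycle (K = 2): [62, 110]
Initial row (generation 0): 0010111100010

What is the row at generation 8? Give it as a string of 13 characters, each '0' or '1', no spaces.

Answer: 1011111111010

Derivation:
Gen 0: 0010111100010
Gen 1 (rule 62): 0111100010111
Gen 2 (rule 110): 1100100111101
Gen 3 (rule 62): 1011111100011
Gen 4 (rule 110): 1110000100111
Gen 5 (rule 62): 1001001111100
Gen 6 (rule 110): 1011011000100
Gen 7 (rule 62): 1110110101110
Gen 8 (rule 110): 1011111111010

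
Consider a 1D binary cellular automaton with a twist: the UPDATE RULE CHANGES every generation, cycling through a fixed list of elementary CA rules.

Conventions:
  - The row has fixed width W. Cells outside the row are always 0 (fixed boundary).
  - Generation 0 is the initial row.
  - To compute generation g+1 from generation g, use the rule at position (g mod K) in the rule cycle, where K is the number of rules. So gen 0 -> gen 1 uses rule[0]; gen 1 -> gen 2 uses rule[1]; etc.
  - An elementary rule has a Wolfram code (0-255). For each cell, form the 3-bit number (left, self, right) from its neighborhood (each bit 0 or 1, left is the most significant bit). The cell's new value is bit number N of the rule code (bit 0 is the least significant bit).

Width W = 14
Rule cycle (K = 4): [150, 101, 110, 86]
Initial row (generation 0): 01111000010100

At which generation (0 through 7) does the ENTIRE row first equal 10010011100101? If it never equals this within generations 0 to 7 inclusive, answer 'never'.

Answer: 6

Derivation:
Gen 0: 01111000010100
Gen 1 (rule 150): 10110100110110
Gen 2 (rule 101): 11011100011010
Gen 3 (rule 110): 11110100111110
Gen 4 (rule 86): 00010111000011
Gen 5 (rule 150): 00110010100100
Gen 6 (rule 101): 10010011100101
Gen 7 (rule 110): 10110110101111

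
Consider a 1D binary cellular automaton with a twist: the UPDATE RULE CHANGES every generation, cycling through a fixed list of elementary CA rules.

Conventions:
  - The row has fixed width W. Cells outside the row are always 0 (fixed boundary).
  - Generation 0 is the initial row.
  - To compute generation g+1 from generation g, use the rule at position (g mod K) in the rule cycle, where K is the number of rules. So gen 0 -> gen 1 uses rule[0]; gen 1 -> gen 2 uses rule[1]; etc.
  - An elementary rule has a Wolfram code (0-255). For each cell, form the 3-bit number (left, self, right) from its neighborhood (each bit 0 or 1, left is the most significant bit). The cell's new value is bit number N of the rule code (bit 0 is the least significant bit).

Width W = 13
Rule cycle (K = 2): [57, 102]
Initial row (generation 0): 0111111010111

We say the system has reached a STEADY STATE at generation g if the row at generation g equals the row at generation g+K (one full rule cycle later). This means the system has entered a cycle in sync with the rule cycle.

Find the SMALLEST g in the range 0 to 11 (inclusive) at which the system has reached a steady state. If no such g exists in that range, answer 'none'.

Gen 0: 0111111010111
Gen 1 (rule 57): 0100000101100
Gen 2 (rule 102): 1100001110100
Gen 3 (rule 57): 1011101001011
Gen 4 (rule 102): 1100111011101
Gen 5 (rule 57): 1010100110010
Gen 6 (rule 102): 1111101010110
Gen 7 (rule 57): 1000010101101
Gen 8 (rule 102): 1000111110111
Gen 9 (rule 57): 0110100001100
Gen 10 (rule 102): 1011100010100
Gen 11 (rule 57): 0110011001011
Gen 12 (rule 102): 1010101011101
Gen 13 (rule 57): 0101010110010

Answer: none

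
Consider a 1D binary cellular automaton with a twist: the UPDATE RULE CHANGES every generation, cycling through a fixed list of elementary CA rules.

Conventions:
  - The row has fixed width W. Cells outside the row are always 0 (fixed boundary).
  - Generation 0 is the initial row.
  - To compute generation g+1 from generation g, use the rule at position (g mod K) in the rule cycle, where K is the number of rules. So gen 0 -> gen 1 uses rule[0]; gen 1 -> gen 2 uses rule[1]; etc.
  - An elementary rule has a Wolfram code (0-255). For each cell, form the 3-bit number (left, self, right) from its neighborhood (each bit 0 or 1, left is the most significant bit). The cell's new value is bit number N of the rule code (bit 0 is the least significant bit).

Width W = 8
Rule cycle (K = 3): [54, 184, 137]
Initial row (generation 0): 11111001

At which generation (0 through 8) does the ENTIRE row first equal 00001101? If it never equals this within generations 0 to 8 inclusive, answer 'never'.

Gen 0: 11111001
Gen 1 (rule 54): 00000111
Gen 2 (rule 184): 00000110
Gen 3 (rule 137): 11110100
Gen 4 (rule 54): 00001110
Gen 5 (rule 184): 00001101
Gen 6 (rule 137): 11101000
Gen 7 (rule 54): 00011100
Gen 8 (rule 184): 00011010

Answer: 5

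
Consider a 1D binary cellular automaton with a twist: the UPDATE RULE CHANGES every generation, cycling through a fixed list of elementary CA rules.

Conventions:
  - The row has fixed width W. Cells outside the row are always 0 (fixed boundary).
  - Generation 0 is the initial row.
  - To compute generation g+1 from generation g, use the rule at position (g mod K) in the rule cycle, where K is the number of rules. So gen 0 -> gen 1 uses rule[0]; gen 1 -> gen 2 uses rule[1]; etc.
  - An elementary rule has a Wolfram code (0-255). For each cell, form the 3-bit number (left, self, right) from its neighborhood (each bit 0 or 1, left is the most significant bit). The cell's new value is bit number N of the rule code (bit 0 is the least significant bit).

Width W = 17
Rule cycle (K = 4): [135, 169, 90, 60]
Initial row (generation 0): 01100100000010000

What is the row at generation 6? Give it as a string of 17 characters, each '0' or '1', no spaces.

Answer: 00101001010111001

Derivation:
Gen 0: 01100100000010000
Gen 1 (rule 135): 10001101111110111
Gen 2 (rule 169): 00101011111101110
Gen 3 (rule 90): 01000010000101011
Gen 4 (rule 60): 01100011000111110
Gen 5 (rule 135): 10001100011011100
Gen 6 (rule 169): 00101001010111001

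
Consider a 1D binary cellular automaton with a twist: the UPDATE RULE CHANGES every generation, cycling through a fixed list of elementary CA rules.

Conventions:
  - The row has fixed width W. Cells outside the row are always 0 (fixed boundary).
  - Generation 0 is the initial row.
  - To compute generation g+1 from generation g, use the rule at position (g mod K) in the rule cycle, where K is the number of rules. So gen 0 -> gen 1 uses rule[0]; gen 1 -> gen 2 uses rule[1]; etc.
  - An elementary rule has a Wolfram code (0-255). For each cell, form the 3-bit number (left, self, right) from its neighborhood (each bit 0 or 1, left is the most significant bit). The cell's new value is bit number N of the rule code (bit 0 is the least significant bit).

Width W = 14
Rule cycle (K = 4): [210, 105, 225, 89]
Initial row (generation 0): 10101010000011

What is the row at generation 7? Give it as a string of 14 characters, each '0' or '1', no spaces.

Gen 0: 10101010000011
Gen 1 (rule 210): 00000001000101
Gen 2 (rule 105): 11111100010010
Gen 3 (rule 225): 01111101000000
Gen 4 (rule 89): 01000100111111
Gen 5 (rule 210): 10101011011111
Gen 6 (rule 105): 01010111110001
Gen 7 (rule 225): 00101011110100

Answer: 00101011110100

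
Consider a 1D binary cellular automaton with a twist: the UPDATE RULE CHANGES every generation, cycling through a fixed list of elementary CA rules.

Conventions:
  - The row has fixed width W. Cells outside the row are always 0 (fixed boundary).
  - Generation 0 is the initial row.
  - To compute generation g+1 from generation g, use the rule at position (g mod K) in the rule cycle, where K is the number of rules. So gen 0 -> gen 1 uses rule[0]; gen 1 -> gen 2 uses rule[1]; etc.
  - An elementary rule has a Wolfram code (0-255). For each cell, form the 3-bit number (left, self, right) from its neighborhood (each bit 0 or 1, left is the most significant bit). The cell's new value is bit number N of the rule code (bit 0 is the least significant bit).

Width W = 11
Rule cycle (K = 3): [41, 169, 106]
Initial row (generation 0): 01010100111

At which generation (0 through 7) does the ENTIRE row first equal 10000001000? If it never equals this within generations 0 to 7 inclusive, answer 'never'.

Gen 0: 01010100111
Gen 1 (rule 41): 00101000100
Gen 2 (rule 169): 10010010001
Gen 3 (rule 106): 00100100010
Gen 4 (rule 41): 10000001000
Gen 5 (rule 169): 00111100011
Gen 6 (rule 106): 01100100111
Gen 7 (rule 41): 01000000100

Answer: 4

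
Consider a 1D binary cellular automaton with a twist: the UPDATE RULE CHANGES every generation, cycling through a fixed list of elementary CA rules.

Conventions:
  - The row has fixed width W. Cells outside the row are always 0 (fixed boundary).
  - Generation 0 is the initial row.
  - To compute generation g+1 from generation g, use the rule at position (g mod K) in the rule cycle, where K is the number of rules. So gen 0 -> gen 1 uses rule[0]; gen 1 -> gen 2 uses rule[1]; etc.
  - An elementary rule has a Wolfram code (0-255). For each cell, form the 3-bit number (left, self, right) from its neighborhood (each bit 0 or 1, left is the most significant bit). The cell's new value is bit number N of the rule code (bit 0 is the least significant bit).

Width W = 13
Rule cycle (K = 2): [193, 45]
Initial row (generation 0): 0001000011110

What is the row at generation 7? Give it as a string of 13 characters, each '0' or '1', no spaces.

Gen 0: 0001000011110
Gen 1 (rule 193): 1100011001110
Gen 2 (rule 45): 1001010001000
Gen 3 (rule 193): 0000000100011
Gen 4 (rule 45): 1111110101010
Gen 5 (rule 193): 0111110000000
Gen 6 (rule 45): 0100000111111
Gen 7 (rule 193): 0001110011111

Answer: 0001110011111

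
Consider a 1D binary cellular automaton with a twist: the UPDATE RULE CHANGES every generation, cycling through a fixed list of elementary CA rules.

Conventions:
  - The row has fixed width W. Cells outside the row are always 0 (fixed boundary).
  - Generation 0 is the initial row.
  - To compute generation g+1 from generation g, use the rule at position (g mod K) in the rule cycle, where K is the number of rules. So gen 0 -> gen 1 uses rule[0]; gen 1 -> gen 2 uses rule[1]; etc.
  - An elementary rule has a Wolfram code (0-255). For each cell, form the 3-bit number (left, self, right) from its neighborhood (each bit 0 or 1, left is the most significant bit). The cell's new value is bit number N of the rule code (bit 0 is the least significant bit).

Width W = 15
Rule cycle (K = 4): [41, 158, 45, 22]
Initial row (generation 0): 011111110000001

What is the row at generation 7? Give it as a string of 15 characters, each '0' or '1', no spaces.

Answer: 111000001110011

Derivation:
Gen 0: 011111110000001
Gen 1 (rule 41): 010000000111100
Gen 2 (rule 158): 111000001111010
Gen 3 (rule 45): 100011101000110
Gen 4 (rule 22): 110100001101001
Gen 5 (rule 41): 101001101010000
Gen 6 (rule 158): 101111001011000
Gen 7 (rule 45): 111000001110011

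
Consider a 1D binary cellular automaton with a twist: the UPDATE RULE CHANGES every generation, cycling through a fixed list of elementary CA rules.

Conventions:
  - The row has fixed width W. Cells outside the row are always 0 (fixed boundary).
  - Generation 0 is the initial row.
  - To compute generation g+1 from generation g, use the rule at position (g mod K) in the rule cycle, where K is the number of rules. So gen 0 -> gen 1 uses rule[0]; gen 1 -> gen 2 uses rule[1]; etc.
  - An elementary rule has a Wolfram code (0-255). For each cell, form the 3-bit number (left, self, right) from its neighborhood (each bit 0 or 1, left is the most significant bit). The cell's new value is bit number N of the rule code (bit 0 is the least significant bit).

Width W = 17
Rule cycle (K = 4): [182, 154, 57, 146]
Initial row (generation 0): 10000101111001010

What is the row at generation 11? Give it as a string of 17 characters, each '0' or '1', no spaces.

Gen 0: 10000101111001010
Gen 1 (rule 182): 11001110110111111
Gen 2 (rule 154): 10111100100111110
Gen 3 (rule 57): 01100010010100001
Gen 4 (rule 146): 10010101100010010
Gen 5 (rule 182): 11111110010111111
Gen 6 (rule 154): 11111101100111110
Gen 7 (rule 57): 10000011010100001
Gen 8 (rule 146): 01000100000010010
Gen 9 (rule 182): 11101110000111111
Gen 10 (rule 154): 11001101001111110
Gen 11 (rule 57): 10101010101000001

Answer: 10101010101000001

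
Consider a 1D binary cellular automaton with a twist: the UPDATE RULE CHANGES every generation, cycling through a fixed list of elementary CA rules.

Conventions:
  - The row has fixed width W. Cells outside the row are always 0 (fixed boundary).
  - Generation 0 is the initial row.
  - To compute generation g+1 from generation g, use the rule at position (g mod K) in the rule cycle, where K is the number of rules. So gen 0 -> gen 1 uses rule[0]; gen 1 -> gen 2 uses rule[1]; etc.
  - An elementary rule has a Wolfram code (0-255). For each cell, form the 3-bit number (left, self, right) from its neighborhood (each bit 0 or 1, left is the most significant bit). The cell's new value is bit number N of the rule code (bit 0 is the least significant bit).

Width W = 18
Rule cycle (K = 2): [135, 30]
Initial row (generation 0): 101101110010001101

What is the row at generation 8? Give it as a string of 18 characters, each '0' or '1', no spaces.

Answer: 101100110111001000

Derivation:
Gen 0: 101101110010001101
Gen 1 (rule 135): 100000100110110001
Gen 2 (rule 30): 110001111100101011
Gen 3 (rule 135): 000110111001101000
Gen 4 (rule 30): 001100100111001100
Gen 5 (rule 135): 110001101010010001
Gen 6 (rule 30): 101011001011111011
Gen 7 (rule 135): 101000011001110000
Gen 8 (rule 30): 101100110111001000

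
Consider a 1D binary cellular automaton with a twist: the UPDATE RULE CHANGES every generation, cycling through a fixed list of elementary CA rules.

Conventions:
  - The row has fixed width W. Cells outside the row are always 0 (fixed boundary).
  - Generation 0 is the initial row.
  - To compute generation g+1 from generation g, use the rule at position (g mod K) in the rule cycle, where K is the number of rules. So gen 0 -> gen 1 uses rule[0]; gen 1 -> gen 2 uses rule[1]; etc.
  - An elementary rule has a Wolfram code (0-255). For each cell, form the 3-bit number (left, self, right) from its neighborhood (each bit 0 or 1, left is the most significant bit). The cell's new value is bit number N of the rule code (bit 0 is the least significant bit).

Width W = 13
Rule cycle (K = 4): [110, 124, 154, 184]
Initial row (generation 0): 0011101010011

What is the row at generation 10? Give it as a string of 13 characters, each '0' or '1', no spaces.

Gen 0: 0011101010011
Gen 1 (rule 110): 0110111110111
Gen 2 (rule 124): 0111100011101
Gen 3 (rule 154): 1111010111000
Gen 4 (rule 184): 1110101110100
Gen 5 (rule 110): 1011111011100
Gen 6 (rule 124): 1110001110110
Gen 7 (rule 154): 1101011100101
Gen 8 (rule 184): 1010111010010
Gen 9 (rule 110): 1111101110110
Gen 10 (rule 124): 1000111011111

Answer: 1000111011111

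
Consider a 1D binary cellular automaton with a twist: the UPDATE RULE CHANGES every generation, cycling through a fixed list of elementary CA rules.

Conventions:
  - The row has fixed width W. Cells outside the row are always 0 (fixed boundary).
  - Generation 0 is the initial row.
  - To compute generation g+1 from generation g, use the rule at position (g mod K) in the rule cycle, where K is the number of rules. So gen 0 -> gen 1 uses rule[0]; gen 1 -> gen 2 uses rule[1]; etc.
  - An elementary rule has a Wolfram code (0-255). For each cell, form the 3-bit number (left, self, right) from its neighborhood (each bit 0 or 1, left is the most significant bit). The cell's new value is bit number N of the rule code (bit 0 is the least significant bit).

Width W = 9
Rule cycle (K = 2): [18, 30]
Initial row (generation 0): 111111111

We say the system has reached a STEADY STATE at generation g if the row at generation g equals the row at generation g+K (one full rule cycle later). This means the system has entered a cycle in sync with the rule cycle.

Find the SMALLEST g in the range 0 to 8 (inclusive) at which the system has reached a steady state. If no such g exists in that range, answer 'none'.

Gen 0: 111111111
Gen 1 (rule 18): 000000000
Gen 2 (rule 30): 000000000
Gen 3 (rule 18): 000000000
Gen 4 (rule 30): 000000000
Gen 5 (rule 18): 000000000
Gen 6 (rule 30): 000000000
Gen 7 (rule 18): 000000000
Gen 8 (rule 30): 000000000
Gen 9 (rule 18): 000000000
Gen 10 (rule 30): 000000000

Answer: 1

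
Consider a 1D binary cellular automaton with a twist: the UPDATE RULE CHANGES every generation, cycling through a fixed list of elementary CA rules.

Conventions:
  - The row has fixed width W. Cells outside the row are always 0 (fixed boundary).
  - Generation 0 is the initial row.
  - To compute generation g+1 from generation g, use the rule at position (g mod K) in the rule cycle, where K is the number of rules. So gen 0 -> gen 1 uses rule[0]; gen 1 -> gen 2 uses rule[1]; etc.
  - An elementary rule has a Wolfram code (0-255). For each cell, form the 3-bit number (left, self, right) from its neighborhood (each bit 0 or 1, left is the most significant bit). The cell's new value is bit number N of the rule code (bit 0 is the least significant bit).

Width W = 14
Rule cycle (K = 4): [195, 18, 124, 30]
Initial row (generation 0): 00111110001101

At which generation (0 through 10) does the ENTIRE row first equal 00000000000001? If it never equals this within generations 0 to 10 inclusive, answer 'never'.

Answer: 6

Derivation:
Gen 0: 00111110001101
Gen 1 (rule 195): 11011110110100
Gen 2 (rule 18): 00000000000010
Gen 3 (rule 124): 00000000000011
Gen 4 (rule 30): 00000000000110
Gen 5 (rule 195): 11111111111010
Gen 6 (rule 18): 00000000000001
Gen 7 (rule 124): 00000000000001
Gen 8 (rule 30): 00000000000011
Gen 9 (rule 195): 11111111111101
Gen 10 (rule 18): 00000000000000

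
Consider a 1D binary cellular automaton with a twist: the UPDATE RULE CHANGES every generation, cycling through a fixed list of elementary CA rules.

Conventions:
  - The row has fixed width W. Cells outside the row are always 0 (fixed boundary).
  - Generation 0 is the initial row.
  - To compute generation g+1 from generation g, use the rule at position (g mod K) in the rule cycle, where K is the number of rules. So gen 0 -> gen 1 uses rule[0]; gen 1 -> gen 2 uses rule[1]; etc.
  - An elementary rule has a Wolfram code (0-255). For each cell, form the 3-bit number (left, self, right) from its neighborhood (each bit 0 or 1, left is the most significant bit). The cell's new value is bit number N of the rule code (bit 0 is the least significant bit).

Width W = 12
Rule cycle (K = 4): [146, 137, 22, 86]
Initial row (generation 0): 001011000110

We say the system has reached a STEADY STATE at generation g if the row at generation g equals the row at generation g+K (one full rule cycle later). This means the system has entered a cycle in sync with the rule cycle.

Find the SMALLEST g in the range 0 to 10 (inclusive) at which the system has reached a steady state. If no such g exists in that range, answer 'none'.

Answer: none

Derivation:
Gen 0: 001011000110
Gen 1 (rule 146): 010000101001
Gen 2 (rule 137): 000110000000
Gen 3 (rule 22): 001001000000
Gen 4 (rule 86): 011111100000
Gen 5 (rule 146): 101111010000
Gen 6 (rule 137): 001110000111
Gen 7 (rule 22): 010001001000
Gen 8 (rule 86): 111011111100
Gen 9 (rule 146): 010001111010
Gen 10 (rule 137): 000101110000
Gen 11 (rule 22): 001100001000
Gen 12 (rule 86): 010110011100
Gen 13 (rule 146): 100001101010
Gen 14 (rule 137): 001101000000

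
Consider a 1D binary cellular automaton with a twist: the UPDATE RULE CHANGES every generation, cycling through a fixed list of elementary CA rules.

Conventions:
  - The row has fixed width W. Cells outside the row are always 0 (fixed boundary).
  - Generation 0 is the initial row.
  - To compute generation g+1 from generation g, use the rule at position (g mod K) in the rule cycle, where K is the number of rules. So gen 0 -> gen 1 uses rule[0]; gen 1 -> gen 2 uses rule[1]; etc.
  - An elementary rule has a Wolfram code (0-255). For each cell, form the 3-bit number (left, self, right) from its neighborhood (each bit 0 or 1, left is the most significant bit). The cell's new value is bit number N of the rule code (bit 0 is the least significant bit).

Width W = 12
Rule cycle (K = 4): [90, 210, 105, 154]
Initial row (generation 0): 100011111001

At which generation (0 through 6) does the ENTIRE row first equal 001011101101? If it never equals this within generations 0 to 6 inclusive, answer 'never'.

Gen 0: 100011111001
Gen 1 (rule 90): 010110001110
Gen 2 (rule 210): 100011010111
Gen 3 (rule 105): 001011101101
Gen 4 (rule 154): 010011001000
Gen 5 (rule 90): 101111110100
Gen 6 (rule 210): 000111110010

Answer: 3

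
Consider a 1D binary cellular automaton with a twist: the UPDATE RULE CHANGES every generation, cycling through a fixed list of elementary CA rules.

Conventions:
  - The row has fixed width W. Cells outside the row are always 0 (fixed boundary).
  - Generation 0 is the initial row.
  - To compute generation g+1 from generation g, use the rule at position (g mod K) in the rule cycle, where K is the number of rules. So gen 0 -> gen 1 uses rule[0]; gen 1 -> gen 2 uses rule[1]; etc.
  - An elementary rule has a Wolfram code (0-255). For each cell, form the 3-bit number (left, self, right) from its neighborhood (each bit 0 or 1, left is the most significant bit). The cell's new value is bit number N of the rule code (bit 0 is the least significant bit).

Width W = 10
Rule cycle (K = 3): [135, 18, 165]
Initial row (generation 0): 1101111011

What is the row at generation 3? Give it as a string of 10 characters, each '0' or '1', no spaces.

Gen 0: 1101111011
Gen 1 (rule 135): 0000110000
Gen 2 (rule 18): 0001001000
Gen 3 (rule 165): 1101001011

Answer: 1101001011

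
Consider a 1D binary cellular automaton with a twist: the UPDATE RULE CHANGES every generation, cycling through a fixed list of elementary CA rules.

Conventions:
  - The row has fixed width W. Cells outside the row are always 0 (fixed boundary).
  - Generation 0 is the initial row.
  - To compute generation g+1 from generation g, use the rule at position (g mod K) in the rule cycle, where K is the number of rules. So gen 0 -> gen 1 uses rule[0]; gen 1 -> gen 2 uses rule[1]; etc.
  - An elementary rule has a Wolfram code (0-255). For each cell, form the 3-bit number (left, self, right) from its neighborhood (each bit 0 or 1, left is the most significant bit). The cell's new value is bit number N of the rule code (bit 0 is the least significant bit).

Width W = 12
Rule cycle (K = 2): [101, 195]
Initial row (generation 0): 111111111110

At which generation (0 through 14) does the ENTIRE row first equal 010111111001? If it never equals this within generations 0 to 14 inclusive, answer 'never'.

Answer: never

Derivation:
Gen 0: 111111111110
Gen 1 (rule 101): 000000000010
Gen 2 (rule 195): 111111111100
Gen 3 (rule 101): 000000000101
Gen 4 (rule 195): 111111111000
Gen 5 (rule 101): 000000001011
Gen 6 (rule 195): 111111110001
Gen 7 (rule 101): 000000010101
Gen 8 (rule 195): 111111100000
Gen 9 (rule 101): 000000101111
Gen 10 (rule 195): 111111000111
Gen 11 (rule 101): 000001010001
Gen 12 (rule 195): 111110000110
Gen 13 (rule 101): 000010110010
Gen 14 (rule 195): 111100010100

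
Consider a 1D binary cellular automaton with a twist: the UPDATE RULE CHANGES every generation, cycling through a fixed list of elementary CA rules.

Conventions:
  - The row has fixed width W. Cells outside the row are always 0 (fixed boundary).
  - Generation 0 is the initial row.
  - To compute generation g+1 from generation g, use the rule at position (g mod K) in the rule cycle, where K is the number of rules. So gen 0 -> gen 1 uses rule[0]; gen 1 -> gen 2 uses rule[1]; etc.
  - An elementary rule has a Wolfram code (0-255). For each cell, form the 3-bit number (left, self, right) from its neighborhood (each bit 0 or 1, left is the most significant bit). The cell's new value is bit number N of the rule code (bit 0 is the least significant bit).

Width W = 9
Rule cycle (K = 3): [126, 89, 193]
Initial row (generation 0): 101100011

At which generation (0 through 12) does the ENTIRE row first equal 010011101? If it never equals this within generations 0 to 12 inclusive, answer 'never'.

Answer: 9

Derivation:
Gen 0: 101100011
Gen 1 (rule 126): 111110111
Gen 2 (rule 89): 100010101
Gen 3 (rule 193): 001000000
Gen 4 (rule 126): 011100000
Gen 5 (rule 89): 010111111
Gen 6 (rule 193): 000011111
Gen 7 (rule 126): 000110001
Gen 8 (rule 89): 110111100
Gen 9 (rule 193): 010011101
Gen 10 (rule 126): 111110111
Gen 11 (rule 89): 100010101
Gen 12 (rule 193): 001000000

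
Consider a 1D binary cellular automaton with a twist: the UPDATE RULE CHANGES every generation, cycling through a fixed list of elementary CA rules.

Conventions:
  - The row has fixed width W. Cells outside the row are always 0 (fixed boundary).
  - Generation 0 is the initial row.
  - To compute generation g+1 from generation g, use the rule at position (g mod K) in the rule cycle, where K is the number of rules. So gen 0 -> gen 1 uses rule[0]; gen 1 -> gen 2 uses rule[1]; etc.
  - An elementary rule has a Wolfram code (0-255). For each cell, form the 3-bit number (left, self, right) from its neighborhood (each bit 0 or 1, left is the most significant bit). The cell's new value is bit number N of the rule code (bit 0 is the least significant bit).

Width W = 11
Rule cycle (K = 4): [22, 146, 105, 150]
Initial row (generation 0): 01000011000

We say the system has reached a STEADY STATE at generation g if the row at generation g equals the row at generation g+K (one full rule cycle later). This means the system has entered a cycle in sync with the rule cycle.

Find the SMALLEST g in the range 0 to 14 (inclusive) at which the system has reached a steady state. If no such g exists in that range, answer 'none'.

Answer: 6

Derivation:
Gen 0: 01000011000
Gen 1 (rule 22): 11100100100
Gen 2 (rule 146): 01011011010
Gen 3 (rule 105): 00111111100
Gen 4 (rule 150): 01011111010
Gen 5 (rule 22): 11000000011
Gen 6 (rule 146): 00100000100
Gen 7 (rule 105): 10001110001
Gen 8 (rule 150): 11010101011
Gen 9 (rule 22): 00010101000
Gen 10 (rule 146): 00100000100
Gen 11 (rule 105): 10001110001
Gen 12 (rule 150): 11010101011
Gen 13 (rule 22): 00010101000
Gen 14 (rule 146): 00100000100
Gen 15 (rule 105): 10001110001
Gen 16 (rule 150): 11010101011
Gen 17 (rule 22): 00010101000
Gen 18 (rule 146): 00100000100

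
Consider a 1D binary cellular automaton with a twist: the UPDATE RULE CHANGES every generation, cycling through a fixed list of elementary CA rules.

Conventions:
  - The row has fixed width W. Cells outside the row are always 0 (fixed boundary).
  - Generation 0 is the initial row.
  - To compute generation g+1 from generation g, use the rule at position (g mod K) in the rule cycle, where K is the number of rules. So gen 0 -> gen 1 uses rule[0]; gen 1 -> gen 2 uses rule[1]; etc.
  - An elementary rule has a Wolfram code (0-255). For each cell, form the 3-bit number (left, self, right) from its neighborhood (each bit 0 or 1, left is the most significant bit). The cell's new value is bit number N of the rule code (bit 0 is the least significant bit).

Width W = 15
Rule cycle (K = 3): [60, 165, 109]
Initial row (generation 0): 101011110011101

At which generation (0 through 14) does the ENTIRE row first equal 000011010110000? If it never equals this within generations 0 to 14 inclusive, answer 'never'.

Answer: never

Derivation:
Gen 0: 101011110011101
Gen 1 (rule 60): 111110001010011
Gen 2 (rule 165): 011100101110000
Gen 3 (rule 109): 010100111010111
Gen 4 (rule 60): 011110100111100
Gen 5 (rule 165): 001101100011001
Gen 6 (rule 109): 101111101011001
Gen 7 (rule 60): 111000011110101
Gen 8 (rule 165): 010011001101111
Gen 9 (rule 109): 010011001111001
Gen 10 (rule 60): 011010101000101
Gen 11 (rule 165): 000111111010111
Gen 12 (rule 109): 110100001111101
Gen 13 (rule 60): 101110001000011
Gen 14 (rule 165): 110100101011000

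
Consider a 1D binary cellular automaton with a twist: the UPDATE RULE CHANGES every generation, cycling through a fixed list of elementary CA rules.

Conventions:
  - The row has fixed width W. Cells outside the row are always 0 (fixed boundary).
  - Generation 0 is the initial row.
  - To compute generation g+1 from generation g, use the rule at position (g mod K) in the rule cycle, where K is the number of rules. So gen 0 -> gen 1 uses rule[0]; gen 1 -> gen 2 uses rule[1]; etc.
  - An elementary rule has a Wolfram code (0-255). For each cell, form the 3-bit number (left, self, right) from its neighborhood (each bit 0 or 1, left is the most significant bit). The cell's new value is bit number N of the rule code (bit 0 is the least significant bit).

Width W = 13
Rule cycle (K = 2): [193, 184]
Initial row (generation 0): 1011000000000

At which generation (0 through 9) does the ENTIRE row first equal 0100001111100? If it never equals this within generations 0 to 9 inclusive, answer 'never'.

Gen 0: 1011000000000
Gen 1 (rule 193): 0001011111111
Gen 2 (rule 184): 0000111111110
Gen 3 (rule 193): 1110011111110
Gen 4 (rule 184): 1101011111101
Gen 5 (rule 193): 0100001111100
Gen 6 (rule 184): 0010001111010
Gen 7 (rule 193): 1000100111000
Gen 8 (rule 184): 0100010110100
Gen 9 (rule 193): 0001000010001

Answer: 5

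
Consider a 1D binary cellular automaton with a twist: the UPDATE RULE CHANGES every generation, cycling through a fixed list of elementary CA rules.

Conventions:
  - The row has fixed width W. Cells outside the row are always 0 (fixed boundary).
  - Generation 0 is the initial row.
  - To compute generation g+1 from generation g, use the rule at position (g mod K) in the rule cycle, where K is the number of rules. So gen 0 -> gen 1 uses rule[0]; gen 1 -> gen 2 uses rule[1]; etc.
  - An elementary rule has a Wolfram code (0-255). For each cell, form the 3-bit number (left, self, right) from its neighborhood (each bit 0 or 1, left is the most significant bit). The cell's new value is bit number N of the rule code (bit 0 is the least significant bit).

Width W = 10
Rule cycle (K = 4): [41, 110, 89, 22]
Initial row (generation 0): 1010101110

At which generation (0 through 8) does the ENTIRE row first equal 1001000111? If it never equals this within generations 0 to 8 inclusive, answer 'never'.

Answer: 5

Derivation:
Gen 0: 1010101110
Gen 1 (rule 41): 0101011000
Gen 2 (rule 110): 1111111000
Gen 3 (rule 89): 1000001111
Gen 4 (rule 22): 1100010000
Gen 5 (rule 41): 1001000111
Gen 6 (rule 110): 1011001101
Gen 7 (rule 89): 0011101100
Gen 8 (rule 22): 0100000010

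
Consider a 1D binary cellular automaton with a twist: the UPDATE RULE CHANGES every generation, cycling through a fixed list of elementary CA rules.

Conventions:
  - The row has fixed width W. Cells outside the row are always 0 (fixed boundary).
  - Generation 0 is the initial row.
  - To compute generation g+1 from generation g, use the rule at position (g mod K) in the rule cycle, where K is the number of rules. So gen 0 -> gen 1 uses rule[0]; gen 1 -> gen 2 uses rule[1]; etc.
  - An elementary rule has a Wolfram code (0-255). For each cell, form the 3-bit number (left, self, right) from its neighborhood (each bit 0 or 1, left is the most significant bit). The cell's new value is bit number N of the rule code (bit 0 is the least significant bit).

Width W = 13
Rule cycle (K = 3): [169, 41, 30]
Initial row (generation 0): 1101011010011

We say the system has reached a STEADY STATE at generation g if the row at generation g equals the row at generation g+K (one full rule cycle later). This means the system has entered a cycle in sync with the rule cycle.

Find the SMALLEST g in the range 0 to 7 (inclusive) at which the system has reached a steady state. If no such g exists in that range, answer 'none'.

Answer: none

Derivation:
Gen 0: 1101011010011
Gen 1 (rule 169): 1010110100010
Gen 2 (rule 41): 0101101001000
Gen 3 (rule 30): 1101001111100
Gen 4 (rule 169): 1010001111001
Gen 5 (rule 41): 0100101000000
Gen 6 (rule 30): 1111101100000
Gen 7 (rule 169): 1111011001111
Gen 8 (rule 41): 1000110001000
Gen 9 (rule 30): 1101101011100
Gen 10 (rule 169): 1011010111001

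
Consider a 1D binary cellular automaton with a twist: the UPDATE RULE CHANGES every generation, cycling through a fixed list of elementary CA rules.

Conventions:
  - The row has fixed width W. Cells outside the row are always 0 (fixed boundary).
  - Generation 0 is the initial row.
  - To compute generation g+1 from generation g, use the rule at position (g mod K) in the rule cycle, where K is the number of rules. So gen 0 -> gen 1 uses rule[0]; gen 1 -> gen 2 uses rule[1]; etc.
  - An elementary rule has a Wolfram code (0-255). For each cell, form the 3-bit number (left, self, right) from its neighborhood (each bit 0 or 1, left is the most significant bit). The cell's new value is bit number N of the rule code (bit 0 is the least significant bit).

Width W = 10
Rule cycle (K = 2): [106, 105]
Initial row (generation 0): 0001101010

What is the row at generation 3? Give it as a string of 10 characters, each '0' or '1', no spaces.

Answer: 0100111010

Derivation:
Gen 0: 0001101010
Gen 1 (rule 106): 0011110100
Gen 2 (rule 105): 1010011001
Gen 3 (rule 106): 0100111010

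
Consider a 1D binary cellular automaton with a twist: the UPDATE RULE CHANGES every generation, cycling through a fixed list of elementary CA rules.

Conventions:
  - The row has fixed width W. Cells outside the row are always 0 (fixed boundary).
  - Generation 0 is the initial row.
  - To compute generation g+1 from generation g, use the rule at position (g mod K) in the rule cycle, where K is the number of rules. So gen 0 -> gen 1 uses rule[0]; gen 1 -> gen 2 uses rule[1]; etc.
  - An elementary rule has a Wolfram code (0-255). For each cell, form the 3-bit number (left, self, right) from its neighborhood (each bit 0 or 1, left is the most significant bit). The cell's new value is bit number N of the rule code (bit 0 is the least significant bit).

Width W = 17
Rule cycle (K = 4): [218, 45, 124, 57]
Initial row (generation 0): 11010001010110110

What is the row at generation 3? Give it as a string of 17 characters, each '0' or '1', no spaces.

Gen 0: 11010001010110110
Gen 1 (rule 218): 11001010000110111
Gen 2 (rule 45): 10001110110101100
Gen 3 (rule 124): 11001011111111110

Answer: 11001011111111110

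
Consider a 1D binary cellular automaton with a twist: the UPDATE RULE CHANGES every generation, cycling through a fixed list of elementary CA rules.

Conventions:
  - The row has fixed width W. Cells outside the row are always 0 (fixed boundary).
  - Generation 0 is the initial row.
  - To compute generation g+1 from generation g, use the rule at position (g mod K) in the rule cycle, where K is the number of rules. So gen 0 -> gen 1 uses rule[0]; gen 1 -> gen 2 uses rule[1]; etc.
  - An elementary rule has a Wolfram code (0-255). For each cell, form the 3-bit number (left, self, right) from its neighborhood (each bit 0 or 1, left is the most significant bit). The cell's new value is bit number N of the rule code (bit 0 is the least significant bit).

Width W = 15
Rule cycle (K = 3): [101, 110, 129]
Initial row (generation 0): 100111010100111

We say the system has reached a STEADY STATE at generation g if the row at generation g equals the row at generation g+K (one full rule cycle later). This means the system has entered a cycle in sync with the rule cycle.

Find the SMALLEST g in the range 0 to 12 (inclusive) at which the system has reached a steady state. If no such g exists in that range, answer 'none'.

Gen 0: 100111010100111
Gen 1 (rule 101): 100001111100001
Gen 2 (rule 110): 100011000100011
Gen 3 (rule 129): 001000010001000
Gen 4 (rule 101): 101011010101011
Gen 5 (rule 110): 111111111111111
Gen 6 (rule 129): 011111111111110
Gen 7 (rule 101): 000000000000010
Gen 8 (rule 110): 000000000000110
Gen 9 (rule 129): 111111111110000
Gen 10 (rule 101): 000000000010111
Gen 11 (rule 110): 000000000111101
Gen 12 (rule 129): 111111110011000
Gen 13 (rule 101): 000000010001011
Gen 14 (rule 110): 000000110011111
Gen 15 (rule 129): 111110000001110

Answer: none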